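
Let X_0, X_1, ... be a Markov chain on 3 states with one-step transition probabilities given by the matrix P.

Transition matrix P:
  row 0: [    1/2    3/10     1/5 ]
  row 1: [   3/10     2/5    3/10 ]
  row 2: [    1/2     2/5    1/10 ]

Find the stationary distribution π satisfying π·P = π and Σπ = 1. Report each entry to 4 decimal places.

Balance equations π_j = Σ_i π_i·P[i][j]:
  π_0 = 1/2·π_0 + 3/10·π_1 + 1/2·π_2
  π_1 = 3/10·π_0 + 2/5·π_1 + 2/5·π_2
  normalize: π_0 + π_1 + π_2 = 1
Solving the linear system gives exactly π = [3/7, 5/14, 3/14].

π = [0.4286, 0.3571, 0.2143]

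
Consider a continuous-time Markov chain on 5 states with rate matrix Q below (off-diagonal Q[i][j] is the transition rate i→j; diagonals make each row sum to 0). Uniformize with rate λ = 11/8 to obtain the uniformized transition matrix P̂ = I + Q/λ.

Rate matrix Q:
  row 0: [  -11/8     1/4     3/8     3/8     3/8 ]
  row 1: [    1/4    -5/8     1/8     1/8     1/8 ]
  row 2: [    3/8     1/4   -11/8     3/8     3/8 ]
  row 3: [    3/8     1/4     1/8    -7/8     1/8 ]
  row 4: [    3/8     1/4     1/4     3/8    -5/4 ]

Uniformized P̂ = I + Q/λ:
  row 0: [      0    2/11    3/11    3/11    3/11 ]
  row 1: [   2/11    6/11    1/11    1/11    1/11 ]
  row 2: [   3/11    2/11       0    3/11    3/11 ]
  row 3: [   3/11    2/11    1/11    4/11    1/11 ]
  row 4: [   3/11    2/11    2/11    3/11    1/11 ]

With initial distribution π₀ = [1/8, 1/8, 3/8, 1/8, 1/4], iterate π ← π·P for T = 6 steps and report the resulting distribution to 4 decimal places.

π = [0.1939, 0.2853, 0.1282, 0.2431, 0.1495]

t=0: π = [0.1250, 0.1250, 0.3750, 0.1250, 0.2500]
t=1: π = [0.2273, 0.2273, 0.1023, 0.2614, 0.1818]
t=2: π = [0.1901, 0.2645, 0.1395, 0.2552, 0.1508]
t=3: π = [0.1968, 0.2780, 0.1265, 0.2478, 0.1508]
t=4: π = [0.1938, 0.2829, 0.1289, 0.2447, 0.1497]
t=5: π = [0.1942, 0.2847, 0.1280, 0.2435, 0.1496]
t=6: π = [0.1939, 0.2853, 0.1282, 0.2431, 0.1495]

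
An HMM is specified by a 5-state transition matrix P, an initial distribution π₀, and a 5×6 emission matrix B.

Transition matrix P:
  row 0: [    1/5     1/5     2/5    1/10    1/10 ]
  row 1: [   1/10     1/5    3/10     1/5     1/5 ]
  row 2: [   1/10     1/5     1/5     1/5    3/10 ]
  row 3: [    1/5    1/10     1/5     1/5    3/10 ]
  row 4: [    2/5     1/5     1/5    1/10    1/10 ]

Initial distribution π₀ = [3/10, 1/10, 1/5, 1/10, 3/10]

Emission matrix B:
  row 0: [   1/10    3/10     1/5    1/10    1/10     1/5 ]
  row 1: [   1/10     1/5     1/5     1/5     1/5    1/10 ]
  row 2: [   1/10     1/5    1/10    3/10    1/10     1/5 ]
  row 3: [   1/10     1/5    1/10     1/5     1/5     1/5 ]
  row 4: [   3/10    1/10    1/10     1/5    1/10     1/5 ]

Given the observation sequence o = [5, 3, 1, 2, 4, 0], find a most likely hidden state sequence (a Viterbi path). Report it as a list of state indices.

path = [0, 2, 4, 0, 2, 4]

t=0: δ = [6.000e-02, 1.000e-02, 4.000e-02, 2.000e-02, 6.000e-02]  (obs o_0=5)
t=1: δ = [2.400e-03, 2.400e-03, 7.200e-03, 1.600e-03, 2.400e-03]  ψ = [4, 0, 0, 2, 2]  (obs o_1=3)
t=2: δ = [2.880e-04, 2.880e-04, 2.880e-04, 2.880e-04, 2.160e-04]  ψ = [4, 2, 2, 2, 2]  (obs o_2=1)
t=3: δ = [1.728e-05, 1.152e-05, 1.152e-05, 5.760e-06, 8.640e-06]  ψ = [4, 0, 0, 1, 2]  (obs o_3=2)
t=4: δ = [3.456e-07, 6.912e-07, 6.912e-07, 4.608e-07, 3.456e-07]  ψ = [0, 0, 0, 1, 2]  (obs o_4=4)
t=5: δ = [1.382e-08, 1.382e-08, 2.074e-08, 1.382e-08, 6.221e-08]  ψ = [4, 1, 1, 1, 2]  (obs o_5=0)
backtrack: best end state = 4; path = [0, 2, 4, 0, 2, 4]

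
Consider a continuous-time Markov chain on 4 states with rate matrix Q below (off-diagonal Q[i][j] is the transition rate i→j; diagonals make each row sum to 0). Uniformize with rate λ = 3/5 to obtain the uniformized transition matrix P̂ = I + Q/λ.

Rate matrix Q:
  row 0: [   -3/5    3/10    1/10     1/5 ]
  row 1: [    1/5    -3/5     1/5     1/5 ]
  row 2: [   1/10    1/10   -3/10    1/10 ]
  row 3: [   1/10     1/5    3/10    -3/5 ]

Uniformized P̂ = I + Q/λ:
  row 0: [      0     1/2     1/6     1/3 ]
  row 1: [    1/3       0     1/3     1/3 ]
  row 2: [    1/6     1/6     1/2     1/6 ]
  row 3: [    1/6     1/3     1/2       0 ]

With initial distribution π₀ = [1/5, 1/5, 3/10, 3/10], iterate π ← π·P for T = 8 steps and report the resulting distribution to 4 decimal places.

t=0: π = [0.2000, 0.2000, 0.3000, 0.3000]
t=1: π = [0.1667, 0.2500, 0.4000, 0.1833]
t=2: π = [0.1806, 0.2111, 0.4028, 0.2056]
t=3: π = [0.1718, 0.2259, 0.4046, 0.1977]
t=4: π = [0.1757, 0.2192, 0.4051, 0.2000]
t=5: π = [0.1739, 0.2220, 0.4049, 0.1992]
t=6: π = [0.1747, 0.2208, 0.4050, 0.1995]
t=7: π = [0.1744, 0.2213, 0.4050, 0.1993]
t=8: π = [0.1745, 0.2211, 0.4050, 0.1994]

π = [0.1745, 0.2211, 0.4050, 0.1994]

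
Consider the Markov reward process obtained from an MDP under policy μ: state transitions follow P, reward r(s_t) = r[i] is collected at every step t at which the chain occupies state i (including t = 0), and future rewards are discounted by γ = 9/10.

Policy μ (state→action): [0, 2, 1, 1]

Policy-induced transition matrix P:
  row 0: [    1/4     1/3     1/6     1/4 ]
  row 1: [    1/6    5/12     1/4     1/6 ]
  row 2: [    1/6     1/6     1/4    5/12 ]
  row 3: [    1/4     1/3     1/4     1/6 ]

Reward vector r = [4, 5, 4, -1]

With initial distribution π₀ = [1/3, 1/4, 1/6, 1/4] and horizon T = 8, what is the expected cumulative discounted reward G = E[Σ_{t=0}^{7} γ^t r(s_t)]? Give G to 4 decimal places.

t=0: π = [0.3333, 0.2500, 0.1667, 0.2500], E[r] = 3.0000, γ^t·E[r] = 3.000000, running G = 3.000000
t=1: π = [0.2153, 0.3264, 0.2222, 0.2361], E[r] = 3.1458, γ^t·E[r] = 2.831250, running G = 5.831250
t=2: π = [0.2043, 0.3235, 0.2321, 0.2402], E[r] = 3.1227, γ^t·E[r] = 2.529375, running G = 8.360625
t=3: π = [0.2037, 0.3216, 0.2330, 0.2417], E[r] = 3.1131, γ^t·E[r] = 2.269441, running G = 10.630066
t=4: π = [0.2038, 0.3213, 0.2330, 0.2419], E[r] = 3.1119, γ^t·E[r] = 2.041701, running G = 12.671767
t=5: π = [0.2038, 0.3213, 0.2330, 0.2419], E[r] = 3.1117, γ^t·E[r] = 1.837456, running G = 14.509223
t=6: π = [0.2038, 0.3213, 0.2330, 0.2419], E[r] = 3.1117, γ^t·E[r] = 1.653709, running G = 16.162932
t=7: π = [0.2038, 0.3213, 0.2330, 0.2419], E[r] = 3.1117, γ^t·E[r] = 1.488338, running G = 17.651270

G = 17.6513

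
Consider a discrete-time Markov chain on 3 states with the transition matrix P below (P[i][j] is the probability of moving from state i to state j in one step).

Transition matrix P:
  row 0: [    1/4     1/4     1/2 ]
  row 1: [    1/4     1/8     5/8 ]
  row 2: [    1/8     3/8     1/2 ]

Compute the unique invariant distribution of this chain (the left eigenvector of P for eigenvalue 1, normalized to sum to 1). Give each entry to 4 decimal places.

Balance equations π_j = Σ_i π_i·P[i][j]:
  π_0 = 1/4·π_0 + 1/4·π_1 + 1/8·π_2
  π_1 = 1/4·π_0 + 1/8·π_1 + 3/8·π_2
  normalize: π_0 + π_1 + π_2 = 1
Solving the linear system gives exactly π = [13/71, 20/71, 38/71].

π = [0.1831, 0.2817, 0.5352]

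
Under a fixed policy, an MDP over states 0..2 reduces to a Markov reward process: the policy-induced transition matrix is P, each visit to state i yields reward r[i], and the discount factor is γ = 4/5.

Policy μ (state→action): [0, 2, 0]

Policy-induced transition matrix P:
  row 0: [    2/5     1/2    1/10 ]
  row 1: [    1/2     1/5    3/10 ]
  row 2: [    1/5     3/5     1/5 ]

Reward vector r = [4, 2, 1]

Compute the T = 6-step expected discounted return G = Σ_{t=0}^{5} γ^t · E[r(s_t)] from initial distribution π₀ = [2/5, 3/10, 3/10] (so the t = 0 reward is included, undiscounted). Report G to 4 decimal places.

G = 9.4538

t=0: π = [0.4000, 0.3000, 0.3000], E[r] = 2.5000, γ^t·E[r] = 2.500000, running G = 2.500000
t=1: π = [0.3700, 0.4400, 0.1900], E[r] = 2.5500, γ^t·E[r] = 2.040000, running G = 4.540000
t=2: π = [0.4060, 0.3870, 0.2070], E[r] = 2.6050, γ^t·E[r] = 1.667200, running G = 6.207200
t=3: π = [0.3973, 0.4046, 0.1981], E[r] = 2.5965, γ^t·E[r] = 1.329408, running G = 7.536608
t=4: π = [0.4008, 0.3984, 0.2007], E[r] = 2.6010, γ^t·E[r] = 1.065349, running G = 8.601957
t=5: π = [0.3997, 0.4005, 0.1998], E[r] = 2.5996, γ^t·E[r] = 0.851848, running G = 9.453806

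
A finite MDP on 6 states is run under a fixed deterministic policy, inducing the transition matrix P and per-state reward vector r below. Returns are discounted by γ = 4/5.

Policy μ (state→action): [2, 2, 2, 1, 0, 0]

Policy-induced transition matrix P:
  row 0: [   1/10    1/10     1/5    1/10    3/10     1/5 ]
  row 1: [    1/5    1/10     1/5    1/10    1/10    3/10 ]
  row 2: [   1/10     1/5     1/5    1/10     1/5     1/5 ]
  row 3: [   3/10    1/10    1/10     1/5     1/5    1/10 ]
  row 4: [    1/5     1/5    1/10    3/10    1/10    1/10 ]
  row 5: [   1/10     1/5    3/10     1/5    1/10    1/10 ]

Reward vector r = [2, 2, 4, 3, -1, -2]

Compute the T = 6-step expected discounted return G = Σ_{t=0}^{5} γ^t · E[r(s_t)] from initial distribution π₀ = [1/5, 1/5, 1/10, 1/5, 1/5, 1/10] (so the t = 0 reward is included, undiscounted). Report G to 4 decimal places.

G = 5.0430

t=0: π = [0.2000, 0.2000, 0.1000, 0.2000, 0.2000, 0.1000], E[r] = 1.4000, γ^t·E[r] = 1.400000, running G = 1.400000
t=1: π = [0.1800, 0.1400, 0.1700, 0.1700, 0.1700, 0.1700], E[r] = 1.3200, γ^t·E[r] = 1.056000, running G = 2.456000
t=2: π = [0.1650, 0.1510, 0.1830, 0.1680, 0.1700, 0.1630], E[r] = 1.3720, γ^t·E[r] = 0.878080, running G = 3.334080
t=3: π = [0.1657, 0.1516, 0.1825, 0.1671, 0.1681, 0.1650], E[r] = 1.3678, γ^t·E[r] = 0.700314, running G = 4.034394
t=4: π = [0.1654, 0.1516, 0.1830, 0.1668, 0.1681, 0.1651], E[r] = 1.3679, γ^t·E[r] = 0.560304, running G = 4.594698
t=5: π = [0.1653, 0.1516, 0.1830, 0.1668, 0.1681, 0.1651], E[r] = 1.3681, γ^t·E[r] = 0.448294, running G = 5.042992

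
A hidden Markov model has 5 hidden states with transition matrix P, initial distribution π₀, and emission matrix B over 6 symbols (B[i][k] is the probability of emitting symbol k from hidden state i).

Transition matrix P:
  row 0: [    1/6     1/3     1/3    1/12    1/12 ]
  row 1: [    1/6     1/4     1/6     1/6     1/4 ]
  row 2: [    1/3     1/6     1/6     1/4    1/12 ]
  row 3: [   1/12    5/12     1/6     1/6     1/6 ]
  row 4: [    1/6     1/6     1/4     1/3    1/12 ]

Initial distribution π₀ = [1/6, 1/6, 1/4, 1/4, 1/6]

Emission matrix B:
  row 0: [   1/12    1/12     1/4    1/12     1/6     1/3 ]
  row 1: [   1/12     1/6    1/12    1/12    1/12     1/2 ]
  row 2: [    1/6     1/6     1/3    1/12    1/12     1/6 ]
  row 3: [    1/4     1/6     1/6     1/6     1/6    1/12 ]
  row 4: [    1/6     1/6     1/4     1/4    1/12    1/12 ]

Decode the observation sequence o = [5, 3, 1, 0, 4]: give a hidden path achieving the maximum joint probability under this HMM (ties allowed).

t=0: δ = [5.556e-02, 8.333e-02, 4.167e-02, 2.083e-02, 1.389e-02]  (obs o_0=5)
t=1: δ = [1.157e-03, 1.736e-03, 1.543e-03, 2.315e-03, 5.208e-03]  ψ = [1, 1, 0, 1, 1]  (obs o_1=3)
t=2: δ = [7.234e-05, 1.608e-04, 2.170e-04, 2.894e-04, 7.234e-05]  ψ = [4, 3, 4, 4, 1]  (obs o_2=1)
t=3: δ = [6.028e-06, 1.005e-05, 8.038e-06, 1.356e-05, 8.038e-06]  ψ = [2, 3, 3, 2, 3]  (obs o_3=0)
t=4: δ = [4.465e-07, 4.710e-07, 1.884e-07, 4.465e-07, 2.093e-07]  ψ = [2, 3, 3, 4, 1]  (obs o_4=4)
backtrack: best end state = 1; path = [1, 4, 2, 3, 1]

path = [1, 4, 2, 3, 1]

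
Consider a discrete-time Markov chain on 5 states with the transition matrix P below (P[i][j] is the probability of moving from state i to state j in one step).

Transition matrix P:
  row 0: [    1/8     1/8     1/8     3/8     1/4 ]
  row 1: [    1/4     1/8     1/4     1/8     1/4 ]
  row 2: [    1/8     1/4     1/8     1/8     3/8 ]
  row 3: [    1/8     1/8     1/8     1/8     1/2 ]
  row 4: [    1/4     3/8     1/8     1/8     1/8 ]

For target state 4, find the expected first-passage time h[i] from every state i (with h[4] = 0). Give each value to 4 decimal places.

First-step conditioning: h[4] = 0; for i ≠ 4, h[i] = 1 + Σ_k P[i][k]·h[k].
  h[0] = 1 + 1/8·h[0] + 1/8·h[1] + 1/8·h[2] + 3/8·h[3]
  h[1] = 1 + 1/4·h[0] + 1/8·h[1] + 1/4·h[2] + 1/8·h[3]
  h[2] = 1 + 1/8·h[0] + 1/4·h[1] + 1/8·h[2] + 1/8·h[3]
  h[3] = 1 + 1/8·h[0] + 1/8·h[1] + 1/8·h[2] + 1/8·h[3]
Solving the 4×4 linear system over states ≠ 4 gives exactly h = [70/23, 656/207, 586/207, 56/23, 0] (h[4] = 0 is the target).

h = [3.0435, 3.1691, 2.8309, 2.4348, 0.0000]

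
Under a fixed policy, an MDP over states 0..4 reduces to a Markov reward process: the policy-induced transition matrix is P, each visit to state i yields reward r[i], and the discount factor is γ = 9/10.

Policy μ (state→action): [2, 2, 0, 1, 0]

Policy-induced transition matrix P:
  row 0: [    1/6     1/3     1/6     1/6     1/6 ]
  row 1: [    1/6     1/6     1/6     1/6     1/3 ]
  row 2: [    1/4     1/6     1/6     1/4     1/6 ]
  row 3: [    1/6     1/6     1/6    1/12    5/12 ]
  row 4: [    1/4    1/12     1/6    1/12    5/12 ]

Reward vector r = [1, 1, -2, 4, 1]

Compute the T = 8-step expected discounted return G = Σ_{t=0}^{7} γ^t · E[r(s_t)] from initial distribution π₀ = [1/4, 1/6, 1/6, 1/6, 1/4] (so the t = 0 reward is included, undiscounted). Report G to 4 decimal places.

t=0: π = [0.2500, 0.1667, 0.1667, 0.1667, 0.2500], E[r] = 1.0000, γ^t·E[r] = 1.000000, running G = 1.000000
t=1: π = [0.2014, 0.1875, 0.1667, 0.1458, 0.2986], E[r] = 0.9375, γ^t·E[r] = 0.843750, running G = 1.843750
t=2: π = [0.2054, 0.1753, 0.1667, 0.1435, 0.3090], E[r] = 0.9306, γ^t·E[r] = 0.753750, running G = 2.597500
t=3: π = [0.2063, 0.1752, 0.1667, 0.1428, 0.3090], E[r] = 0.9285, γ^t·E[r] = 0.676898, running G = 3.274398
t=4: π = [0.2063, 0.1753, 0.1667, 0.1429, 0.3088], E[r] = 0.9287, γ^t·E[r] = 0.609319, running G = 3.883718
t=5: π = [0.2063, 0.1753, 0.1667, 0.1429, 0.3088], E[r] = 0.9287, γ^t·E[r] = 0.548409, running G = 4.432127
t=6: π = [0.2063, 0.1753, 0.1667, 0.1429, 0.3088], E[r] = 0.9287, γ^t·E[r] = 0.493568, running G = 4.925694
t=7: π = [0.2063, 0.1753, 0.1667, 0.1429, 0.3088], E[r] = 0.9287, γ^t·E[r] = 0.444211, running G = 5.369905

G = 5.3699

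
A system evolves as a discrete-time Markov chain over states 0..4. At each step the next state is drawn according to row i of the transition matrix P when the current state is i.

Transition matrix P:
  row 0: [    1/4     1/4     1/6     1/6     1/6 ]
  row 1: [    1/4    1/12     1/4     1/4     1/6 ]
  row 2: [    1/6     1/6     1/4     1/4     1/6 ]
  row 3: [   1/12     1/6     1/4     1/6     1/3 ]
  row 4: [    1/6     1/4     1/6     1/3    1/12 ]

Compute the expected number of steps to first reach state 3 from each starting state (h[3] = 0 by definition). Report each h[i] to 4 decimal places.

h = [4.4318, 4.0887, 4.0601, 0.0000, 3.7500]

First-step conditioning: h[3] = 0; for i ≠ 3, h[i] = 1 + Σ_k P[i][k]·h[k].
  h[0] = 1 + 1/4·h[0] + 1/4·h[1] + 1/6·h[2] + 1/6·h[4]
  h[1] = 1 + 1/4·h[0] + 1/12·h[1] + 1/4·h[2] + 1/6·h[4]
  h[2] = 1 + 1/6·h[0] + 1/6·h[1] + 1/4·h[2] + 1/6·h[4]
  h[4] = 1 + 1/6·h[0] + 1/4·h[1] + 1/6·h[2] + 1/12·h[4]
Solving the 4×4 linear system over states ≠ 3 gives exactly h = [195/44, 507/124, 2769/682, 0, 15/4] (h[3] = 0 is the target).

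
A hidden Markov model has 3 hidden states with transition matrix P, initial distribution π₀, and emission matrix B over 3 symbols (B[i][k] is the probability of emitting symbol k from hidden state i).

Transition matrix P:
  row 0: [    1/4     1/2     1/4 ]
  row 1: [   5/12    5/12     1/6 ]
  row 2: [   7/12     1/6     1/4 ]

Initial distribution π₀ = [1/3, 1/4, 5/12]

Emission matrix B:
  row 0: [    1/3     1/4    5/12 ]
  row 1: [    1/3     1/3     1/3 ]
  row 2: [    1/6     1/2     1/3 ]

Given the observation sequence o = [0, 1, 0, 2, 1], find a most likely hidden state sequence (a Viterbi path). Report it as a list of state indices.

t=0: δ = [1.111e-01, 8.333e-02, 6.944e-02]  (obs o_0=0)
t=1: δ = [1.013e-02, 1.852e-02, 1.389e-02]  ψ = [2, 0, 0]  (obs o_1=1)
t=2: δ = [2.701e-03, 2.572e-03, 5.787e-04]  ψ = [2, 1, 2]  (obs o_2=0)
t=3: δ = [4.465e-04, 4.501e-04, 2.251e-04]  ψ = [1, 0, 0]  (obs o_3=2)
t=4: δ = [4.689e-05, 7.442e-05, 5.582e-05]  ψ = [1, 0, 0]  (obs o_4=1)
backtrack: best end state = 1; path = [0, 1, 1, 0, 1]

path = [0, 1, 1, 0, 1]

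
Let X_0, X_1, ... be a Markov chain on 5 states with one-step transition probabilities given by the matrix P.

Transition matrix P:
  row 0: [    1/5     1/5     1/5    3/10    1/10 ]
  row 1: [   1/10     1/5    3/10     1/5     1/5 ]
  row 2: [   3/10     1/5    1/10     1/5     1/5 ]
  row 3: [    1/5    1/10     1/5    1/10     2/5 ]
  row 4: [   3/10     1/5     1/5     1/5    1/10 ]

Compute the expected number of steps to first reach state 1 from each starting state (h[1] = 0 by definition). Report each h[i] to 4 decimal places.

First-step conditioning: h[1] = 0; for i ≠ 1, h[i] = 1 + Σ_k P[i][k]·h[k].
  h[0] = 1 + 1/5·h[0] + 1/5·h[2] + 3/10·h[3] + 1/10·h[4]
  h[2] = 1 + 3/10·h[0] + 1/10·h[2] + 1/5·h[3] + 1/5·h[4]
  h[3] = 1 + 1/5·h[0] + 1/5·h[2] + 1/10·h[3] + 2/5·h[4]
  h[4] = 1 + 3/10·h[0] + 1/5·h[2] + 1/5·h[3] + 1/10·h[4]
Solving the 4×4 linear system over states ≠ 1 gives exactly h = [410/73, 0, 1220/219, 1330/219, 1220/219] (h[1] = 0 is the target).

h = [5.6164, 0.0000, 5.5708, 6.0731, 5.5708]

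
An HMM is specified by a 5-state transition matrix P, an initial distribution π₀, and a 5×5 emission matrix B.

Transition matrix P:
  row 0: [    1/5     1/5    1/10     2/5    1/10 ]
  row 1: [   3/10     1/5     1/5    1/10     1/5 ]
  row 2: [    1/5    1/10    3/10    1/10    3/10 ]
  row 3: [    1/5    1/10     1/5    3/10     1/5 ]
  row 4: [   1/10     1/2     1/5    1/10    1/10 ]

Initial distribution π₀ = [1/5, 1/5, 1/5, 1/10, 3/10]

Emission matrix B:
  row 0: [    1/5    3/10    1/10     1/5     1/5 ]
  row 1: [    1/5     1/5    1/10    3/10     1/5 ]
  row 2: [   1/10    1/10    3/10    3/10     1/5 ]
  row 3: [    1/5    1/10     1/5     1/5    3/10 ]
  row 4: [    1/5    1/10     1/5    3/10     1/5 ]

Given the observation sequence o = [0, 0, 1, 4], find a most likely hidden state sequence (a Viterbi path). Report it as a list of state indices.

t=0: δ = [4.000e-02, 4.000e-02, 2.000e-02, 2.000e-02, 6.000e-02]  (obs o_0=0)
t=1: δ = [2.400e-03, 6.000e-03, 1.200e-03, 3.200e-03, 1.600e-03]  ψ = [1, 4, 4, 0, 1]  (obs o_1=0)
t=2: δ = [5.400e-04, 2.400e-04, 1.200e-04, 9.600e-05, 1.200e-04]  ψ = [1, 1, 1, 0, 1]  (obs o_2=1)
t=3: δ = [2.160e-05, 2.160e-05, 1.080e-05, 6.480e-05, 1.080e-05]  ψ = [0, 0, 0, 0, 0]  (obs o_3=4)
backtrack: best end state = 3; path = [4, 1, 0, 3]

path = [4, 1, 0, 3]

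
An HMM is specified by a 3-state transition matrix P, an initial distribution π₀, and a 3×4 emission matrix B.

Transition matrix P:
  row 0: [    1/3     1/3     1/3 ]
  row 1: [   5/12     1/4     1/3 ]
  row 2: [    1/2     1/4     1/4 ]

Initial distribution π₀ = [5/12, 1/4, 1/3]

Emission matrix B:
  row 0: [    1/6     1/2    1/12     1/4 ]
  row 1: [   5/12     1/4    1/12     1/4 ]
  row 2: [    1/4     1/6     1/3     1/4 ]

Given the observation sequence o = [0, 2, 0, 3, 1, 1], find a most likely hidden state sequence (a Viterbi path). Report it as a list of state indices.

t=0: δ = [6.944e-02, 1.042e-01, 8.333e-02]  (obs o_0=0)
t=1: δ = [3.617e-03, 2.170e-03, 1.157e-02]  ψ = [1, 1, 1]  (obs o_1=2)
t=2: δ = [9.645e-04, 1.206e-03, 7.234e-04]  ψ = [2, 2, 2]  (obs o_2=0)
t=3: δ = [1.256e-04, 8.038e-05, 1.005e-04]  ψ = [1, 0, 1]  (obs o_3=3)
t=4: δ = [2.512e-05, 1.047e-05, 6.977e-06]  ψ = [2, 0, 0]  (obs o_4=1)
t=5: δ = [4.186e-06, 2.093e-06, 1.395e-06]  ψ = [0, 0, 0]  (obs o_5=1)
backtrack: best end state = 0; path = [1, 2, 1, 2, 0, 0]

path = [1, 2, 1, 2, 0, 0]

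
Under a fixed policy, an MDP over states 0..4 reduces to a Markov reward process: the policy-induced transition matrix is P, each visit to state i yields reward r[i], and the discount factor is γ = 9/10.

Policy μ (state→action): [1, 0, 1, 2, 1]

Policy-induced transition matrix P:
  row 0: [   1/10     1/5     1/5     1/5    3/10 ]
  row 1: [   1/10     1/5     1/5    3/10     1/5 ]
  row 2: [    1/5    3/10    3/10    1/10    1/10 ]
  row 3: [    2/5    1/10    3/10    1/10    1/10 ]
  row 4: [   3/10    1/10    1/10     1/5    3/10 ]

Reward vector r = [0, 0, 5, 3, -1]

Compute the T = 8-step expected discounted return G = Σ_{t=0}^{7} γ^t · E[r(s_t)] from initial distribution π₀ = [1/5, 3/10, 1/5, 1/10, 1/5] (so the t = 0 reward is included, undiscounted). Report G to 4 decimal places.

G = 7.8327

t=0: π = [0.2000, 0.3000, 0.2000, 0.1000, 0.2000], E[r] = 1.1000, γ^t·E[r] = 1.100000, running G = 1.100000
t=1: π = [0.1900, 0.1900, 0.2100, 0.2000, 0.2100], E[r] = 1.4400, γ^t·E[r] = 1.296000, running G = 2.396000
t=2: π = [0.2230, 0.1800, 0.2200, 0.1780, 0.1990], E[r] = 1.4350, γ^t·E[r] = 1.162350, running G = 3.558350
t=3: π = [0.2152, 0.1843, 0.2199, 0.1782, 0.2024], E[r] = 1.4317, γ^t·E[r] = 1.043709, running G = 4.602059
t=4: π = [0.2159, 0.1839, 0.2196, 0.1786, 0.2020], E[r] = 1.4318, γ^t·E[r] = 0.939378, running G = 5.541437
t=5: π = [0.2159, 0.1839, 0.2196, 0.1786, 0.2020], E[r] = 1.4319, γ^t·E[r] = 0.845507, running G = 6.386944
t=6: π = [0.2159, 0.1839, 0.2196, 0.1786, 0.2020], E[r] = 1.4319, γ^t·E[r] = 0.760946, running G = 7.147890
t=7: π = [0.2159, 0.1839, 0.2196, 0.1786, 0.2020], E[r] = 1.4319, γ^t·E[r] = 0.684852, running G = 7.832742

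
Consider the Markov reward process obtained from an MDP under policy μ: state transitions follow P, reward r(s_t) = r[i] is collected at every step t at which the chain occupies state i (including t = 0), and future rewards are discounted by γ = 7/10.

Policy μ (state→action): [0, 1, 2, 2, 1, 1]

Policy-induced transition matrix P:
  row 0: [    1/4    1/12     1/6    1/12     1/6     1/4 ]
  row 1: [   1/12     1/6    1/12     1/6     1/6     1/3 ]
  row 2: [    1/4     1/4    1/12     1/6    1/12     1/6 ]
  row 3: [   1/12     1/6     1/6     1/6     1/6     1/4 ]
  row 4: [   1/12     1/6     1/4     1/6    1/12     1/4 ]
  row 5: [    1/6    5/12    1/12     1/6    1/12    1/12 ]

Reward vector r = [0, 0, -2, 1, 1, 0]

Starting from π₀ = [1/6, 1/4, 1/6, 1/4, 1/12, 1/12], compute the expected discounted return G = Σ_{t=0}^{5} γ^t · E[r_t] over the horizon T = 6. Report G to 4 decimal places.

G = 0.0439

t=0: π = [0.1667, 0.2500, 0.1667, 0.2500, 0.0833, 0.0833], E[r] = 0.0000, γ^t·E[r] = 0.000000, running G = 0.000000
t=1: π = [0.1458, 0.1875, 0.1319, 0.1528, 0.1389, 0.2431], E[r] = 0.0278, γ^t·E[r] = 0.019444, running G = 0.019444
t=2: π = [0.1499, 0.2263, 0.1314, 0.1545, 0.1238, 0.2141], E[r] = 0.0156, γ^t·E[r] = 0.007656, running G = 0.027101
t=3: π = [0.1481, 0.2187, 0.1293, 0.1542, 0.1276, 0.2222], E[r] = 0.0231, γ^t·E[r] = 0.007907, running G = 0.035007
t=4: π = [0.1481, 0.2207, 0.1298, 0.1543, 0.1267, 0.2204], E[r] = 0.0215, γ^t·E[r] = 0.005165, running G = 0.040173
t=5: π = [0.1480, 0.2202, 0.1297, 0.1543, 0.1269, 0.2208], E[r] = 0.0219, γ^t·E[r] = 0.003686, running G = 0.043859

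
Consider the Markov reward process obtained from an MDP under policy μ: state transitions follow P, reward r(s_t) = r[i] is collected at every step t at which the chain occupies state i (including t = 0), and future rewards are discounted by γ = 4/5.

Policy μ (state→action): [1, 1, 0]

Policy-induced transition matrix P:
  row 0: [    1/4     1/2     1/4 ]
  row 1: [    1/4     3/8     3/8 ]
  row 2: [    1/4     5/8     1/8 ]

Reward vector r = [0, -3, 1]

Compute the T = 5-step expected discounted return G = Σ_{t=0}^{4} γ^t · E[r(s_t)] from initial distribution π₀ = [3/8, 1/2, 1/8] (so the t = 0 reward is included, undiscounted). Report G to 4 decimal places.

t=0: π = [0.3750, 0.5000, 0.1250], E[r] = -1.3750, γ^t·E[r] = -1.375000, running G = -1.375000
t=1: π = [0.2500, 0.4531, 0.2969], E[r] = -1.0625, γ^t·E[r] = -0.850000, running G = -2.225000
t=2: π = [0.2500, 0.4805, 0.2695], E[r] = -1.1719, γ^t·E[r] = -0.750000, running G = -2.975000
t=3: π = [0.2500, 0.4736, 0.2764], E[r] = -1.1445, γ^t·E[r] = -0.586000, running G = -3.561000
t=4: π = [0.2500, 0.4753, 0.2747], E[r] = -1.1514, γ^t·E[r] = -0.471600, running G = -4.032600

G = -4.0326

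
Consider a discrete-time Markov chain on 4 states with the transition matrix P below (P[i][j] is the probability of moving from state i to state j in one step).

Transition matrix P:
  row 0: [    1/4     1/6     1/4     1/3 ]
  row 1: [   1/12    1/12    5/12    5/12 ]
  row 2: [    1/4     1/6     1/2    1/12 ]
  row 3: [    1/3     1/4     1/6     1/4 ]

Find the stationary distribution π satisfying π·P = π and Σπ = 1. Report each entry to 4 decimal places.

π = [0.2414, 0.1724, 0.3448, 0.2414]

Balance equations π_j = Σ_i π_i·P[i][j]:
  π_0 = 1/4·π_0 + 1/12·π_1 + 1/4·π_2 + 1/3·π_3
  π_1 = 1/6·π_0 + 1/12·π_1 + 1/6·π_2 + 1/4·π_3
  π_2 = 1/4·π_0 + 5/12·π_1 + 1/2·π_2 + 1/6·π_3
  normalize: π_0 + π_1 + π_2 + π_3 = 1
Solving the linear system gives exactly π = [7/29, 5/29, 10/29, 7/29].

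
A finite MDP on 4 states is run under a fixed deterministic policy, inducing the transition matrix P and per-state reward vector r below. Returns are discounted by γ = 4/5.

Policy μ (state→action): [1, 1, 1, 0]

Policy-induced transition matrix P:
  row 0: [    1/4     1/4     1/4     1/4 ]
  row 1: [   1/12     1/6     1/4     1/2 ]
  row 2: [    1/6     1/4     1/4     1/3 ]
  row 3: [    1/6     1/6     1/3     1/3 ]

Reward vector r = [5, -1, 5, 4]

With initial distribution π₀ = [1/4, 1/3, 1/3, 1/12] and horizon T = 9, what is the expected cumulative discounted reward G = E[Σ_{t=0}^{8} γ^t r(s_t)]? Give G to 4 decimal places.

G = 14.2573

t=0: π = [0.2500, 0.3333, 0.3333, 0.0833], E[r] = 2.9167, γ^t·E[r] = 2.916667, running G = 2.916667
t=1: π = [0.1597, 0.2153, 0.2569, 0.3681], E[r] = 3.3403, γ^t·E[r] = 2.672222, running G = 5.588889
t=2: π = [0.1620, 0.2014, 0.2807, 0.3559], E[r] = 3.4358, γ^t·E[r] = 2.198889, running G = 7.787778
t=3: π = [0.1634, 0.2036, 0.2797, 0.3534], E[r] = 3.4253, γ^t·E[r] = 1.753728, running G = 9.541506
t=4: π = [0.1633, 0.2036, 0.2794, 0.3536], E[r] = 3.4248, γ^t·E[r] = 1.402812, running G = 10.944318
t=5: π = [0.1633, 0.2036, 0.2795, 0.3537], E[r] = 3.4250, γ^t·E[r] = 1.122291, running G = 12.066609
t=6: π = [0.1633, 0.2036, 0.2795, 0.3537], E[r] = 3.4250, γ^t·E[r] = 0.897832, running G = 12.964441
t=7: π = [0.1633, 0.2036, 0.2795, 0.3537], E[r] = 3.4250, γ^t·E[r] = 0.718265, running G = 13.682707
t=8: π = [0.1633, 0.2036, 0.2795, 0.3537], E[r] = 3.4250, γ^t·E[r] = 0.574612, running G = 14.257319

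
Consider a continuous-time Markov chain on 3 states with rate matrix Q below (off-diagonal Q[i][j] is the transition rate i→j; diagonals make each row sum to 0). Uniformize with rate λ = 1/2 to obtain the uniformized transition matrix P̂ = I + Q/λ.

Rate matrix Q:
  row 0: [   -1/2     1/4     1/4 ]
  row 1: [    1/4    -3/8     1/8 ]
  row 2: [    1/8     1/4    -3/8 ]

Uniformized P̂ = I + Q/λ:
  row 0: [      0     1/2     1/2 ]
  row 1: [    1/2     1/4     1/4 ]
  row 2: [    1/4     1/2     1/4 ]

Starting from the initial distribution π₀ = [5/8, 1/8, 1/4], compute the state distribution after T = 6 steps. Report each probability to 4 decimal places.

t=0: π = [0.6250, 0.1250, 0.2500]
t=1: π = [0.1250, 0.4688, 0.4063]
t=2: π = [0.3359, 0.3828, 0.2813]
t=3: π = [0.2617, 0.4043, 0.3340]
t=4: π = [0.2856, 0.3989, 0.3154]
t=5: π = [0.2783, 0.4003, 0.3214]
t=6: π = [0.2805, 0.3999, 0.3196]

π = [0.2805, 0.3999, 0.3196]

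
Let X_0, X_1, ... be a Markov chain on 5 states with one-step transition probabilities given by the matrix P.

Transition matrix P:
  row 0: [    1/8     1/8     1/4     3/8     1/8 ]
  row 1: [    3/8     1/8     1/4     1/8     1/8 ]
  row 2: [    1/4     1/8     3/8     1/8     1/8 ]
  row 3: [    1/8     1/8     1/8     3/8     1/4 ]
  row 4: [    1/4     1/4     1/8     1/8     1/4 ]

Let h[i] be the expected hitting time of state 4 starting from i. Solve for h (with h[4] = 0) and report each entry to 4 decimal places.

First-step conditioning: h[4] = 0; for i ≠ 4, h[i] = 1 + Σ_k P[i][k]·h[k].
  h[0] = 1 + 1/8·h[0] + 1/8·h[1] + 1/4·h[2] + 3/8·h[3]
  h[1] = 1 + 3/8·h[0] + 1/8·h[1] + 1/4·h[2] + 1/8·h[3]
  h[2] = 1 + 1/4·h[0] + 1/8·h[1] + 3/8·h[2] + 1/8·h[3]
  h[3] = 1 + 1/8·h[0] + 1/8·h[1] + 1/8·h[2] + 3/8·h[3]
Solving the 4×4 linear system over states ≠ 4 gives exactly h = [1728/277, 1784/277, 1792/277, 1504/277, 0] (h[4] = 0 is the target).

h = [6.2383, 6.4404, 6.4693, 5.4296, 0.0000]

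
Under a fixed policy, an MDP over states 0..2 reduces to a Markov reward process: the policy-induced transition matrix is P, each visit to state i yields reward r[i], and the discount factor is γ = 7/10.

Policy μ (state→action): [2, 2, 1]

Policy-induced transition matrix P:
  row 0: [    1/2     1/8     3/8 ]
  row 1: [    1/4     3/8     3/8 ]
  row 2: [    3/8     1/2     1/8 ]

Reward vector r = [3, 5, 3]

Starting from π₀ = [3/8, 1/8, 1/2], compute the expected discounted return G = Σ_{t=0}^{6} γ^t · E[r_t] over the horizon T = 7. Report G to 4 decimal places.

t=0: π = [0.3750, 0.1250, 0.5000], E[r] = 3.2500, γ^t·E[r] = 3.250000, running G = 3.250000
t=1: π = [0.4063, 0.3438, 0.2500], E[r] = 3.6875, γ^t·E[r] = 2.581250, running G = 5.831250
t=2: π = [0.3828, 0.3047, 0.3125], E[r] = 3.6094, γ^t·E[r] = 1.768594, running G = 7.599844
t=3: π = [0.3848, 0.3184, 0.2969], E[r] = 3.6367, γ^t·E[r] = 1.247395, running G = 8.847238
t=4: π = [0.3833, 0.3159, 0.3008], E[r] = 3.6318, γ^t·E[r] = 0.872004, running G = 9.719242
t=5: π = [0.3834, 0.3168, 0.2998], E[r] = 3.6335, γ^t·E[r] = 0.610690, running G = 10.329932
t=6: π = [0.3833, 0.3166, 0.3000], E[r] = 3.6332, γ^t·E[r] = 0.427447, running G = 10.757379

G = 10.7574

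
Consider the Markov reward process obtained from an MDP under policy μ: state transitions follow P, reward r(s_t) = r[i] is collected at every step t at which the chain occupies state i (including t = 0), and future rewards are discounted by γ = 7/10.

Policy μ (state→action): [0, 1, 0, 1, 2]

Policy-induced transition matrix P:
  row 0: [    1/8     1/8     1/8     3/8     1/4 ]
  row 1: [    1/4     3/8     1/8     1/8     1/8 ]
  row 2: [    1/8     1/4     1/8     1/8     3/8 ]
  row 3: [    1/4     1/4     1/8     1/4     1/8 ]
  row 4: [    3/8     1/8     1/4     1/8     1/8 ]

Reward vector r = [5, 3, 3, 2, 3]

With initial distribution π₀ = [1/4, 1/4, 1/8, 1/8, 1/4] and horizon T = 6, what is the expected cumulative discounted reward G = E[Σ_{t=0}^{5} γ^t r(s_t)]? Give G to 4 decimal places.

t=0: π = [0.2500, 0.2500, 0.1250, 0.1250, 0.2500], E[r] = 3.3750, γ^t·E[r] = 3.375000, running G = 3.375000
t=1: π = [0.2344, 0.2188, 0.1563, 0.2031, 0.1875], E[r] = 3.2656, γ^t·E[r] = 2.285938, running G = 5.660938
t=2: π = [0.2246, 0.2246, 0.1484, 0.2090, 0.1934], E[r] = 3.2402, γ^t·E[r] = 1.587715, running G = 7.248652
t=3: π = [0.2275, 0.2258, 0.1492, 0.2073, 0.1902], E[r] = 3.2478, γ^t·E[r] = 1.113996, running G = 8.362649
t=4: π = [0.2267, 0.2260, 0.1488, 0.2078, 0.1907], E[r] = 3.2456, γ^t·E[r] = 0.779263, running G = 9.141911
t=5: π = [0.2269, 0.2261, 0.1488, 0.2076, 0.1905], E[r] = 3.2462, γ^t·E[r] = 0.545584, running G = 9.687496

G = 9.6875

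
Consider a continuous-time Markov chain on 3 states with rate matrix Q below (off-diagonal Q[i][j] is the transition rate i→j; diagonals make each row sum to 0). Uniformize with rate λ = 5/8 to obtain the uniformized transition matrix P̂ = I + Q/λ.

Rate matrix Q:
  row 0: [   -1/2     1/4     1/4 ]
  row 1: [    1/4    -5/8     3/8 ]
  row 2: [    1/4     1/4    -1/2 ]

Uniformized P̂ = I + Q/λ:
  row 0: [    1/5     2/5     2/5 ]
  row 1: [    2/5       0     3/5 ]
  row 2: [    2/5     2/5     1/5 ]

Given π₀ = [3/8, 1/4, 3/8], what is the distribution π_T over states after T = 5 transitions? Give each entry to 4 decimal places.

t=0: π = [0.3750, 0.2500, 0.3750]
t=1: π = [0.3250, 0.3000, 0.3750]
t=2: π = [0.3350, 0.2800, 0.3850]
t=3: π = [0.3330, 0.2880, 0.3790]
t=4: π = [0.3334, 0.2848, 0.3818]
t=5: π = [0.3333, 0.2861, 0.3806]

π = [0.3333, 0.2861, 0.3806]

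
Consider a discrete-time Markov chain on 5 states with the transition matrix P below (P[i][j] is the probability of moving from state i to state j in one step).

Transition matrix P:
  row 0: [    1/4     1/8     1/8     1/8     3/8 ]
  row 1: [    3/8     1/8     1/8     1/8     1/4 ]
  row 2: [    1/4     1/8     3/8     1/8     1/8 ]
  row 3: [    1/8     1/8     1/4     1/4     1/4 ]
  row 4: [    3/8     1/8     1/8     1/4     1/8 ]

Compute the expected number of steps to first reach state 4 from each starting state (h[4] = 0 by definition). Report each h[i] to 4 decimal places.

h = [3.4025, 3.8278, 4.5367, 4.0506, 0.0000]

First-step conditioning: h[4] = 0; for i ≠ 4, h[i] = 1 + Σ_k P[i][k]·h[k].
  h[0] = 1 + 1/4·h[0] + 1/8·h[1] + 1/8·h[2] + 1/8·h[3]
  h[1] = 1 + 3/8·h[0] + 1/8·h[1] + 1/8·h[2] + 1/8·h[3]
  h[2] = 1 + 1/4·h[0] + 1/8·h[1] + 3/8·h[2] + 1/8·h[3]
  h[3] = 1 + 1/8·h[0] + 1/8·h[1] + 1/4·h[2] + 1/4·h[3]
Solving the 4×4 linear system over states ≠ 4 gives exactly h = [1344/395, 1512/395, 1792/395, 320/79, 0] (h[4] = 0 is the target).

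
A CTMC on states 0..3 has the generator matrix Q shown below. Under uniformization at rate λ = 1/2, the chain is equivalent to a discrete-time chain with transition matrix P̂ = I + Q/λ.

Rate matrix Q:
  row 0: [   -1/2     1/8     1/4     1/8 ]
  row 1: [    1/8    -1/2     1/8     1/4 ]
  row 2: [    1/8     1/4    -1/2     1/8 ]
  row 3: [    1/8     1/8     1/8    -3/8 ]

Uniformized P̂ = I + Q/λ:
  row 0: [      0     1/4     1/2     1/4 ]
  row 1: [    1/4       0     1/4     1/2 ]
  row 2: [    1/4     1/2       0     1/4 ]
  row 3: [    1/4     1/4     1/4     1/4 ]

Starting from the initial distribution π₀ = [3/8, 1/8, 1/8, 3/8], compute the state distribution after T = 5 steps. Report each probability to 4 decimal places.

π = [0.1998, 0.2458, 0.2410, 0.3134]

t=0: π = [0.3750, 0.1250, 0.1250, 0.3750]
t=1: π = [0.1563, 0.2500, 0.3125, 0.2813]
t=2: π = [0.2109, 0.2656, 0.2109, 0.3125]
t=3: π = [0.1973, 0.2363, 0.2500, 0.3164]
t=4: π = [0.2007, 0.2534, 0.2368, 0.3091]
t=5: π = [0.1998, 0.2458, 0.2410, 0.3134]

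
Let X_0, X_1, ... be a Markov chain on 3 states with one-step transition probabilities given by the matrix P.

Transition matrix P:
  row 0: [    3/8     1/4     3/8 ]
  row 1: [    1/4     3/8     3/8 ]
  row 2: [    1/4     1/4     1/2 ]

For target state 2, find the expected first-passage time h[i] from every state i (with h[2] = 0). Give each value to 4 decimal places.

h = [2.6667, 2.6667, 0.0000]

First-step conditioning: h[2] = 0; for i ≠ 2, h[i] = 1 + Σ_k P[i][k]·h[k].
  h[0] = 1 + 3/8·h[0] + 1/4·h[1]
  h[1] = 1 + 1/4·h[0] + 3/8·h[1]
Solving the 2×2 linear system over states ≠ 2 gives exactly h = [8/3, 8/3, 0] (h[2] = 0 is the target).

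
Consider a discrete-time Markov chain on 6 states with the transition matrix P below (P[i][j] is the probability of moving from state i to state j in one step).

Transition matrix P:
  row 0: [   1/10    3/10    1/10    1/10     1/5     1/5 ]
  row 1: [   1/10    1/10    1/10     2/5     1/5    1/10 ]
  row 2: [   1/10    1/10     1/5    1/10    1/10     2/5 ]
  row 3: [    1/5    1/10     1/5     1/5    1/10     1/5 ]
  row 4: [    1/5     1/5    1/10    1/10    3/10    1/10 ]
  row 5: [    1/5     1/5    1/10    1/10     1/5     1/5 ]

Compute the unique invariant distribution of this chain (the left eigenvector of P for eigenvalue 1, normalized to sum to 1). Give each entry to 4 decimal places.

π = [0.1547, 0.1689, 0.1297, 0.1674, 0.1892, 0.1901]

Balance equations π_j = Σ_i π_i·P[i][j]:
  π_0 = 1/10·π_0 + 1/10·π_1 + 1/10·π_2 + 1/5·π_3 + 1/5·π_4 + 1/5·π_5
  π_1 = 3/10·π_0 + 1/10·π_1 + 1/10·π_2 + 1/10·π_3 + 1/5·π_4 + 1/5·π_5
  π_2 = 1/10·π_0 + 1/10·π_1 + 1/5·π_2 + 1/5·π_3 + 1/10·π_4 + 1/10·π_5
  π_3 = 1/10·π_0 + 2/5·π_1 + 1/10·π_2 + 1/5·π_3 + 1/10·π_4 + 1/10·π_5
  π_4 = 1/5·π_0 + 1/5·π_1 + 1/10·π_2 + 1/10·π_3 + 3/10·π_4 + 1/5·π_5
  normalize: π_0 + π_1 + π_2 + π_3 + π_4 + π_5 = 1
Solving the linear system gives exactly π = [316/2043, 115/681, 265/2043, 38/227, 3479/18387, 3496/18387].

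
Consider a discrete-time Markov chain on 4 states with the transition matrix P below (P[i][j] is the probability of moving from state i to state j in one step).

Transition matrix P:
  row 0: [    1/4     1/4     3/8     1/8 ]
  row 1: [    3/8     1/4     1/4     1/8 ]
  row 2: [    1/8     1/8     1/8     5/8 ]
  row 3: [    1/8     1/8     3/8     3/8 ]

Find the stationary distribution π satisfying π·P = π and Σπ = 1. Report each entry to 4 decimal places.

Balance equations π_j = Σ_i π_i·P[i][j]:
  π_0 = 1/4·π_0 + 3/8·π_1 + 1/8·π_2 + 1/8·π_3
  π_1 = 1/4·π_0 + 1/4·π_1 + 1/8·π_2 + 1/8·π_3
  π_2 = 3/8·π_0 + 1/4·π_1 + 1/8·π_2 + 3/8·π_3
  normalize: π_0 + π_1 + π_2 + π_3 = 1
Solving the linear system gives exactly π = [9/47, 8/47, 133/470, 167/470].

π = [0.1915, 0.1702, 0.2830, 0.3553]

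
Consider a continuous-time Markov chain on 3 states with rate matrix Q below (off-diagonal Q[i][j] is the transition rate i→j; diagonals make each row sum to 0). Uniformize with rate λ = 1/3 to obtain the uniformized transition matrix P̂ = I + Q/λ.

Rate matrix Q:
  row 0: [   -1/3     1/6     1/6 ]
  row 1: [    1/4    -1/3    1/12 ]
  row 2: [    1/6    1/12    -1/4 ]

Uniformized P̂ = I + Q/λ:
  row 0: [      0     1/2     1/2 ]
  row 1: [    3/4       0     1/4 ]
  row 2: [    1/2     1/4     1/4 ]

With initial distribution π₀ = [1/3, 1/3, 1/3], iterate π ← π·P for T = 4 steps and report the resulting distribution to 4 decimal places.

π = [0.3685, 0.2826, 0.3490]

t=0: π = [0.3333, 0.3333, 0.3333]
t=1: π = [0.4167, 0.2500, 0.3333]
t=2: π = [0.3542, 0.2917, 0.3542]
t=3: π = [0.3958, 0.2656, 0.3385]
t=4: π = [0.3685, 0.2826, 0.3490]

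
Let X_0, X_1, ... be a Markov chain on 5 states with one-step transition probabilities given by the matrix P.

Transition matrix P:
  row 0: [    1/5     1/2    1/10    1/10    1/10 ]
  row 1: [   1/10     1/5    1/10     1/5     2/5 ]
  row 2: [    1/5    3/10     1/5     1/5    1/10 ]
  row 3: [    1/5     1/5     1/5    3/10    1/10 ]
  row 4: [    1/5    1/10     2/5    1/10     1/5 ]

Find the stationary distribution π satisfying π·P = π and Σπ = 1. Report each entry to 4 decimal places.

Balance equations π_j = Σ_i π_i·P[i][j]:
  π_0 = 1/5·π_0 + 1/10·π_1 + 1/5·π_2 + 1/5·π_3 + 1/5·π_4
  π_1 = 1/2·π_0 + 1/5·π_1 + 3/10·π_2 + 1/5·π_3 + 1/10·π_4
  π_2 = 1/10·π_0 + 1/10·π_1 + 1/5·π_2 + 1/5·π_3 + 2/5·π_4
  π_3 = 1/10·π_0 + 1/5·π_1 + 1/5·π_2 + 3/10·π_3 + 1/10·π_4
  normalize: π_0 + π_1 + π_2 + π_3 + π_4 = 1
Solving the linear system gives exactly π = [1676/9591, 2422/9591, 1883/9591, 579/3197, 1873/9591].

π = [0.1747, 0.2525, 0.1963, 0.1811, 0.1953]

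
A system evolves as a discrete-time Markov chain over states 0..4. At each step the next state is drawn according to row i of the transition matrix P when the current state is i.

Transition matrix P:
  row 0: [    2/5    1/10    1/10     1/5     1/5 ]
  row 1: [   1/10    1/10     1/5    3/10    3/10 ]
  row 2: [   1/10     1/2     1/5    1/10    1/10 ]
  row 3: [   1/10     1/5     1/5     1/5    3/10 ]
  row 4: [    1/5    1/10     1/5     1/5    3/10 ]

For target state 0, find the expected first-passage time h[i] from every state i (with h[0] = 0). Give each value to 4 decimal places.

First-step conditioning: h[0] = 0; for i ≠ 0, h[i] = 1 + Σ_k P[i][k]·h[k].
  h[1] = 1 + 1/10·h[1] + 1/5·h[2] + 3/10·h[3] + 3/10·h[4]
  h[2] = 1 + 1/2·h[1] + 1/5·h[2] + 1/10·h[3] + 1/10·h[4]
  h[3] = 1 + 1/5·h[1] + 1/5·h[2] + 1/5·h[3] + 3/10·h[4]
  h[4] = 1 + 1/10·h[1] + 1/5·h[2] + 1/5·h[3] + 3/10·h[4]
Solving the 4×4 linear system over states ≠ 0 gives exactly h = [0, 500/63, 170/21, 500/63, 50/7] (h[0] = 0 is the target).

h = [0.0000, 7.9365, 8.0952, 7.9365, 7.1429]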